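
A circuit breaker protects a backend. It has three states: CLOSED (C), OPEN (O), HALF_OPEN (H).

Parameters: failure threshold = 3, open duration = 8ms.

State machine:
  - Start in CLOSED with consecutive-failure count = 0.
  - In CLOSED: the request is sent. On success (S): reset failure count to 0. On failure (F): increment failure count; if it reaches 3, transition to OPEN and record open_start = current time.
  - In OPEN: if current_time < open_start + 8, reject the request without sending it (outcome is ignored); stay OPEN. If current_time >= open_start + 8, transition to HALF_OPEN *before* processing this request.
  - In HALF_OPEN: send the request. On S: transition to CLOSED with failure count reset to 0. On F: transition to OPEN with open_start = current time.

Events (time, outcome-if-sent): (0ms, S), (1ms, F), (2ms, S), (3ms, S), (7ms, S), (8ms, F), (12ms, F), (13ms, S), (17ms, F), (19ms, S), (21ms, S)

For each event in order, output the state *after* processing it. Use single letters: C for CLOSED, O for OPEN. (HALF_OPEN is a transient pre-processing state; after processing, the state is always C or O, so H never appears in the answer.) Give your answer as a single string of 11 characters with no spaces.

Answer: CCCCCCCCCCC

Derivation:
State after each event:
  event#1 t=0ms outcome=S: state=CLOSED
  event#2 t=1ms outcome=F: state=CLOSED
  event#3 t=2ms outcome=S: state=CLOSED
  event#4 t=3ms outcome=S: state=CLOSED
  event#5 t=7ms outcome=S: state=CLOSED
  event#6 t=8ms outcome=F: state=CLOSED
  event#7 t=12ms outcome=F: state=CLOSED
  event#8 t=13ms outcome=S: state=CLOSED
  event#9 t=17ms outcome=F: state=CLOSED
  event#10 t=19ms outcome=S: state=CLOSED
  event#11 t=21ms outcome=S: state=CLOSED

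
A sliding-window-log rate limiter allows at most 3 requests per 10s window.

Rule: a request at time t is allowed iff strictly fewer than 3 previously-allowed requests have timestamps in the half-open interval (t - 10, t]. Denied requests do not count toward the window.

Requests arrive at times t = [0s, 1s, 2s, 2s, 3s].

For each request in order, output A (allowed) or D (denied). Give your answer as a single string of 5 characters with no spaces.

Tracking allowed requests in the window:
  req#1 t=0s: ALLOW
  req#2 t=1s: ALLOW
  req#3 t=2s: ALLOW
  req#4 t=2s: DENY
  req#5 t=3s: DENY

Answer: AAADD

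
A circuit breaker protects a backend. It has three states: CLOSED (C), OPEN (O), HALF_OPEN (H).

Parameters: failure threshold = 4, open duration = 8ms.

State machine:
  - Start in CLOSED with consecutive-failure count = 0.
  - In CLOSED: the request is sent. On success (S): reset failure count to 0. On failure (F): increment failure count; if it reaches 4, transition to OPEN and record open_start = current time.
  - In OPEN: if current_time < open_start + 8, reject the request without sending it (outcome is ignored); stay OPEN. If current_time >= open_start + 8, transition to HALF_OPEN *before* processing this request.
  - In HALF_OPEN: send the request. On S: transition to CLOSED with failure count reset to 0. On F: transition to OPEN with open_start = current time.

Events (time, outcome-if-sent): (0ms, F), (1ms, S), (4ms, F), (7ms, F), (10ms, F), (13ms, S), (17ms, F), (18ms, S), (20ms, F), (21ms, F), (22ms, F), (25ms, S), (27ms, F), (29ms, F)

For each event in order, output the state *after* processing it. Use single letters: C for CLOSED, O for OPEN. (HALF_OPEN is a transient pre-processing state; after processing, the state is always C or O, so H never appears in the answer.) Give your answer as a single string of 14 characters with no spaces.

Answer: CCCCCCCCCCCCCC

Derivation:
State after each event:
  event#1 t=0ms outcome=F: state=CLOSED
  event#2 t=1ms outcome=S: state=CLOSED
  event#3 t=4ms outcome=F: state=CLOSED
  event#4 t=7ms outcome=F: state=CLOSED
  event#5 t=10ms outcome=F: state=CLOSED
  event#6 t=13ms outcome=S: state=CLOSED
  event#7 t=17ms outcome=F: state=CLOSED
  event#8 t=18ms outcome=S: state=CLOSED
  event#9 t=20ms outcome=F: state=CLOSED
  event#10 t=21ms outcome=F: state=CLOSED
  event#11 t=22ms outcome=F: state=CLOSED
  event#12 t=25ms outcome=S: state=CLOSED
  event#13 t=27ms outcome=F: state=CLOSED
  event#14 t=29ms outcome=F: state=CLOSED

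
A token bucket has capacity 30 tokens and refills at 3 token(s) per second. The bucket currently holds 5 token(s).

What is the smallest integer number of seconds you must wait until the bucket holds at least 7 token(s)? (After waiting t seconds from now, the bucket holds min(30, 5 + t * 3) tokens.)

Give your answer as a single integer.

Answer: 1

Derivation:
Need 5 + t * 3 >= 7, so t >= 2/3.
Smallest integer t = ceil(2/3) = 1.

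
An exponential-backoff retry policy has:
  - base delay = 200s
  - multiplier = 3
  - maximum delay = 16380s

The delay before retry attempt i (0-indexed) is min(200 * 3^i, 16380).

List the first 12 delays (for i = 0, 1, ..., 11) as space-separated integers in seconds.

Computing each delay:
  i=0: min(200*3^0, 16380) = 200
  i=1: min(200*3^1, 16380) = 600
  i=2: min(200*3^2, 16380) = 1800
  i=3: min(200*3^3, 16380) = 5400
  i=4: min(200*3^4, 16380) = 16200
  i=5: min(200*3^5, 16380) = 16380
  i=6: min(200*3^6, 16380) = 16380
  i=7: min(200*3^7, 16380) = 16380
  i=8: min(200*3^8, 16380) = 16380
  i=9: min(200*3^9, 16380) = 16380
  i=10: min(200*3^10, 16380) = 16380
  i=11: min(200*3^11, 16380) = 16380

Answer: 200 600 1800 5400 16200 16380 16380 16380 16380 16380 16380 16380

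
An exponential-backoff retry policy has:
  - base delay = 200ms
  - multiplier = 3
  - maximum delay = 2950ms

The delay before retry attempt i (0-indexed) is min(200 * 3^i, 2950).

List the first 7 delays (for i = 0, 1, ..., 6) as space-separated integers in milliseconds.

Computing each delay:
  i=0: min(200*3^0, 2950) = 200
  i=1: min(200*3^1, 2950) = 600
  i=2: min(200*3^2, 2950) = 1800
  i=3: min(200*3^3, 2950) = 2950
  i=4: min(200*3^4, 2950) = 2950
  i=5: min(200*3^5, 2950) = 2950
  i=6: min(200*3^6, 2950) = 2950

Answer: 200 600 1800 2950 2950 2950 2950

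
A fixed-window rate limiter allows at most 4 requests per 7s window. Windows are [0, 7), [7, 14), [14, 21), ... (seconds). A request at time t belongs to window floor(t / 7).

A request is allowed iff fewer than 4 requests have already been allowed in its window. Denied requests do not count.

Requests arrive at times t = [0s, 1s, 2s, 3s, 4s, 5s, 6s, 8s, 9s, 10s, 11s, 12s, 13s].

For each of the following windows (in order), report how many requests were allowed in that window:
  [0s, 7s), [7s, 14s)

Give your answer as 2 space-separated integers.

Processing requests:
  req#1 t=0s (window 0): ALLOW
  req#2 t=1s (window 0): ALLOW
  req#3 t=2s (window 0): ALLOW
  req#4 t=3s (window 0): ALLOW
  req#5 t=4s (window 0): DENY
  req#6 t=5s (window 0): DENY
  req#7 t=6s (window 0): DENY
  req#8 t=8s (window 1): ALLOW
  req#9 t=9s (window 1): ALLOW
  req#10 t=10s (window 1): ALLOW
  req#11 t=11s (window 1): ALLOW
  req#12 t=12s (window 1): DENY
  req#13 t=13s (window 1): DENY

Allowed counts by window: 4 4

Answer: 4 4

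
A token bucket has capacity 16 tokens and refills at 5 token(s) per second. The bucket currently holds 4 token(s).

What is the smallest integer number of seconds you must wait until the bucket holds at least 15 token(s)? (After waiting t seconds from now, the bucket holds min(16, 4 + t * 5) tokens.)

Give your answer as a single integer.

Need 4 + t * 5 >= 15, so t >= 11/5.
Smallest integer t = ceil(11/5) = 3.

Answer: 3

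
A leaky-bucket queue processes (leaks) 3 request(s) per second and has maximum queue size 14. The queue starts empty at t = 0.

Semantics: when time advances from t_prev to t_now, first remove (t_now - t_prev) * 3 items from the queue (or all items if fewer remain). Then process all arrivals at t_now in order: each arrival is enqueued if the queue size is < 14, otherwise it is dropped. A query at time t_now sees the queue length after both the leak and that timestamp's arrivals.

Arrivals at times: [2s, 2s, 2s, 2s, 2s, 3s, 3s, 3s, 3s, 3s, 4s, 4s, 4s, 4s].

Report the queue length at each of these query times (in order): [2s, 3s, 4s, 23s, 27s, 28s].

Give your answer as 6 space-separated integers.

Queue lengths at query times:
  query t=2s: backlog = 5
  query t=3s: backlog = 7
  query t=4s: backlog = 8
  query t=23s: backlog = 0
  query t=27s: backlog = 0
  query t=28s: backlog = 0

Answer: 5 7 8 0 0 0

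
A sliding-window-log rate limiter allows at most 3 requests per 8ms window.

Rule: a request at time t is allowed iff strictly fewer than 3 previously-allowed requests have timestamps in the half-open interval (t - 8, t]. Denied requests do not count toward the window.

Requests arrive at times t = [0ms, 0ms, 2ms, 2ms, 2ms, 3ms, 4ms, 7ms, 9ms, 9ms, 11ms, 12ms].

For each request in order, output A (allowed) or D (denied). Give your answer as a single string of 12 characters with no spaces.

Tracking allowed requests in the window:
  req#1 t=0ms: ALLOW
  req#2 t=0ms: ALLOW
  req#3 t=2ms: ALLOW
  req#4 t=2ms: DENY
  req#5 t=2ms: DENY
  req#6 t=3ms: DENY
  req#7 t=4ms: DENY
  req#8 t=7ms: DENY
  req#9 t=9ms: ALLOW
  req#10 t=9ms: ALLOW
  req#11 t=11ms: ALLOW
  req#12 t=12ms: DENY

Answer: AAADDDDDAAAD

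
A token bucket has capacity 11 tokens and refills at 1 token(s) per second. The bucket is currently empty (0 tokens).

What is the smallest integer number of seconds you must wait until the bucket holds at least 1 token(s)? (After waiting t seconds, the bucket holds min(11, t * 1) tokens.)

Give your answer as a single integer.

Need t * 1 >= 1, so t >= 1/1.
Smallest integer t = ceil(1/1) = 1.

Answer: 1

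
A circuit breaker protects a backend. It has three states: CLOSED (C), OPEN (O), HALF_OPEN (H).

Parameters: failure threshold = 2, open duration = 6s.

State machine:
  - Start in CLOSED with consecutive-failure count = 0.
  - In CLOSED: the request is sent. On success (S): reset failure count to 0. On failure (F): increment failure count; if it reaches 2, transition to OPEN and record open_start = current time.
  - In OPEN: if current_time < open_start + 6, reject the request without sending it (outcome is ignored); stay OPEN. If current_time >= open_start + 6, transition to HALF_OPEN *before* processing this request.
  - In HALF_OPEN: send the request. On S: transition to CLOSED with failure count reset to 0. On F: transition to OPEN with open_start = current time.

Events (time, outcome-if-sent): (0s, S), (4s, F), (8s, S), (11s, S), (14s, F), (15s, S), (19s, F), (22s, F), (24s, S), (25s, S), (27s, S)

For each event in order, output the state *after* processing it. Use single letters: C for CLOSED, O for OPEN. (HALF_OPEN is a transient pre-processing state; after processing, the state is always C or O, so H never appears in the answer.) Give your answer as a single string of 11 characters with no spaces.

Answer: CCCCCCCOOOO

Derivation:
State after each event:
  event#1 t=0s outcome=S: state=CLOSED
  event#2 t=4s outcome=F: state=CLOSED
  event#3 t=8s outcome=S: state=CLOSED
  event#4 t=11s outcome=S: state=CLOSED
  event#5 t=14s outcome=F: state=CLOSED
  event#6 t=15s outcome=S: state=CLOSED
  event#7 t=19s outcome=F: state=CLOSED
  event#8 t=22s outcome=F: state=OPEN
  event#9 t=24s outcome=S: state=OPEN
  event#10 t=25s outcome=S: state=OPEN
  event#11 t=27s outcome=S: state=OPEN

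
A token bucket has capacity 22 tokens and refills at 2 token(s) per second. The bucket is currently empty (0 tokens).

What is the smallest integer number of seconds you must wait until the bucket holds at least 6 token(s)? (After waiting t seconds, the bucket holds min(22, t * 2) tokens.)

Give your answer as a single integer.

Answer: 3

Derivation:
Need t * 2 >= 6, so t >= 6/2.
Smallest integer t = ceil(6/2) = 3.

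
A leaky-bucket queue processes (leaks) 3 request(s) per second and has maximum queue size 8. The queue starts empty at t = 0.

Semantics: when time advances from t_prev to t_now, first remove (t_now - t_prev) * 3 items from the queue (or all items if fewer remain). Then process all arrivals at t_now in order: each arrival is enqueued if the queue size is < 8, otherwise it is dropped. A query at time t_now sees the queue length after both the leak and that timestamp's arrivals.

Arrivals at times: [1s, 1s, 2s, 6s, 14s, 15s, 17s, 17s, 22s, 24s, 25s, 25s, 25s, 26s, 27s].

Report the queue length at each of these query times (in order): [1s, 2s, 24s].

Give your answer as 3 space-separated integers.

Answer: 2 1 1

Derivation:
Queue lengths at query times:
  query t=1s: backlog = 2
  query t=2s: backlog = 1
  query t=24s: backlog = 1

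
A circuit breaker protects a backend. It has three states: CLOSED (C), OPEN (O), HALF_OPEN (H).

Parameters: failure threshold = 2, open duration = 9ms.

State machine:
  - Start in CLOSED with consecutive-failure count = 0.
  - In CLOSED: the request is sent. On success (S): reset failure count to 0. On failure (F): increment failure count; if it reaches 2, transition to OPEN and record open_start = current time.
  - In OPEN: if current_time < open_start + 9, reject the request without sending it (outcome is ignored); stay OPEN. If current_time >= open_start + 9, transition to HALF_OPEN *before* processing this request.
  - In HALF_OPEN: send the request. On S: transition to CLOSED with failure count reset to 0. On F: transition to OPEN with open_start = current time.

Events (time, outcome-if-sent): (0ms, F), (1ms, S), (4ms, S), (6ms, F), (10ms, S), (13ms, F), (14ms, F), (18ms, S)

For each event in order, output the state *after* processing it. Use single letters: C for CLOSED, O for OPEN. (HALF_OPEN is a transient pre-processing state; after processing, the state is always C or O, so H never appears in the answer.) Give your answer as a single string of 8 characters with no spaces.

Answer: CCCCCCOO

Derivation:
State after each event:
  event#1 t=0ms outcome=F: state=CLOSED
  event#2 t=1ms outcome=S: state=CLOSED
  event#3 t=4ms outcome=S: state=CLOSED
  event#4 t=6ms outcome=F: state=CLOSED
  event#5 t=10ms outcome=S: state=CLOSED
  event#6 t=13ms outcome=F: state=CLOSED
  event#7 t=14ms outcome=F: state=OPEN
  event#8 t=18ms outcome=S: state=OPEN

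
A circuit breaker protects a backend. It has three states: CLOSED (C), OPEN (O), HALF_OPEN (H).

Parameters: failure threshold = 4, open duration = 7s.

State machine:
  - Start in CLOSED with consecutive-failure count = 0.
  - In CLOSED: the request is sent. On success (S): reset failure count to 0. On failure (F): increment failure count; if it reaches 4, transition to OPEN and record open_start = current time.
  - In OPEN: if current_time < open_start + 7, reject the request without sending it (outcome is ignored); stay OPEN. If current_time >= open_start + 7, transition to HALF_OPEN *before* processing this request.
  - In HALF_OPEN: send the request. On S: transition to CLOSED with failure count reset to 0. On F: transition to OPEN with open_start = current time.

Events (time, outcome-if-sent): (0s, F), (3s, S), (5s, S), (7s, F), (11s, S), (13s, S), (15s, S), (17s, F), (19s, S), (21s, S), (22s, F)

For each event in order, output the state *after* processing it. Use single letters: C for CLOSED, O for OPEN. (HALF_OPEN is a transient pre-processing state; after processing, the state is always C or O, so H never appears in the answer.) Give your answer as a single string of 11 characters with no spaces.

Answer: CCCCCCCCCCC

Derivation:
State after each event:
  event#1 t=0s outcome=F: state=CLOSED
  event#2 t=3s outcome=S: state=CLOSED
  event#3 t=5s outcome=S: state=CLOSED
  event#4 t=7s outcome=F: state=CLOSED
  event#5 t=11s outcome=S: state=CLOSED
  event#6 t=13s outcome=S: state=CLOSED
  event#7 t=15s outcome=S: state=CLOSED
  event#8 t=17s outcome=F: state=CLOSED
  event#9 t=19s outcome=S: state=CLOSED
  event#10 t=21s outcome=S: state=CLOSED
  event#11 t=22s outcome=F: state=CLOSED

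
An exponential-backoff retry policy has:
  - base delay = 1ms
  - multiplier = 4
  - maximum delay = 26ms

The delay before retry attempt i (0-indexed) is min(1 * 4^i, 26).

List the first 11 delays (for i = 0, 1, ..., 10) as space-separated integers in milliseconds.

Answer: 1 4 16 26 26 26 26 26 26 26 26

Derivation:
Computing each delay:
  i=0: min(1*4^0, 26) = 1
  i=1: min(1*4^1, 26) = 4
  i=2: min(1*4^2, 26) = 16
  i=3: min(1*4^3, 26) = 26
  i=4: min(1*4^4, 26) = 26
  i=5: min(1*4^5, 26) = 26
  i=6: min(1*4^6, 26) = 26
  i=7: min(1*4^7, 26) = 26
  i=8: min(1*4^8, 26) = 26
  i=9: min(1*4^9, 26) = 26
  i=10: min(1*4^10, 26) = 26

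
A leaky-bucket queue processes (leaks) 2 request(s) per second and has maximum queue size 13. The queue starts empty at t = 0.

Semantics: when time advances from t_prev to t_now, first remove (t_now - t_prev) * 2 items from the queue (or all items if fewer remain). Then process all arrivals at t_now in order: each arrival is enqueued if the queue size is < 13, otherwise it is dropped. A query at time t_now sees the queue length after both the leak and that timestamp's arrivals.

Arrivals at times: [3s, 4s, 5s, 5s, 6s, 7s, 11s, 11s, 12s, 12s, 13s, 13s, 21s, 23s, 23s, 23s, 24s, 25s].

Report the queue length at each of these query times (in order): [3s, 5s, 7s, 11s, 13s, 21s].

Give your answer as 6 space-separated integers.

Answer: 1 2 1 2 2 1

Derivation:
Queue lengths at query times:
  query t=3s: backlog = 1
  query t=5s: backlog = 2
  query t=7s: backlog = 1
  query t=11s: backlog = 2
  query t=13s: backlog = 2
  query t=21s: backlog = 1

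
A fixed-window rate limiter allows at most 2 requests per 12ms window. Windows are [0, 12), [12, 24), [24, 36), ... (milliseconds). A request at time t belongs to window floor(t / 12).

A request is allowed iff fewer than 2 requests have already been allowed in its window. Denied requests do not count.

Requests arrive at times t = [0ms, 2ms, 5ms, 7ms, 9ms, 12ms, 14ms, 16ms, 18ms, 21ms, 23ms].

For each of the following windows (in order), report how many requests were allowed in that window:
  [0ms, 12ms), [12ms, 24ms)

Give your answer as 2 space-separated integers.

Processing requests:
  req#1 t=0ms (window 0): ALLOW
  req#2 t=2ms (window 0): ALLOW
  req#3 t=5ms (window 0): DENY
  req#4 t=7ms (window 0): DENY
  req#5 t=9ms (window 0): DENY
  req#6 t=12ms (window 1): ALLOW
  req#7 t=14ms (window 1): ALLOW
  req#8 t=16ms (window 1): DENY
  req#9 t=18ms (window 1): DENY
  req#10 t=21ms (window 1): DENY
  req#11 t=23ms (window 1): DENY

Allowed counts by window: 2 2

Answer: 2 2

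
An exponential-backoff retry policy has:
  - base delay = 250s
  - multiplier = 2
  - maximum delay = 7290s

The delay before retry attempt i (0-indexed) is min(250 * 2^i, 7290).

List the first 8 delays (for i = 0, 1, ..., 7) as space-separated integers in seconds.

Computing each delay:
  i=0: min(250*2^0, 7290) = 250
  i=1: min(250*2^1, 7290) = 500
  i=2: min(250*2^2, 7290) = 1000
  i=3: min(250*2^3, 7290) = 2000
  i=4: min(250*2^4, 7290) = 4000
  i=5: min(250*2^5, 7290) = 7290
  i=6: min(250*2^6, 7290) = 7290
  i=7: min(250*2^7, 7290) = 7290

Answer: 250 500 1000 2000 4000 7290 7290 7290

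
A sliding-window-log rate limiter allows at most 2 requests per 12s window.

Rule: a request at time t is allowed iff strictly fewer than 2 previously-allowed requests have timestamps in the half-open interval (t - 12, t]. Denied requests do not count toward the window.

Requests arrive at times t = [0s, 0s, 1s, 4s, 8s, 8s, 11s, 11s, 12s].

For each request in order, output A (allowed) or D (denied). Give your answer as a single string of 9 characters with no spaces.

Tracking allowed requests in the window:
  req#1 t=0s: ALLOW
  req#2 t=0s: ALLOW
  req#3 t=1s: DENY
  req#4 t=4s: DENY
  req#5 t=8s: DENY
  req#6 t=8s: DENY
  req#7 t=11s: DENY
  req#8 t=11s: DENY
  req#9 t=12s: ALLOW

Answer: AADDDDDDA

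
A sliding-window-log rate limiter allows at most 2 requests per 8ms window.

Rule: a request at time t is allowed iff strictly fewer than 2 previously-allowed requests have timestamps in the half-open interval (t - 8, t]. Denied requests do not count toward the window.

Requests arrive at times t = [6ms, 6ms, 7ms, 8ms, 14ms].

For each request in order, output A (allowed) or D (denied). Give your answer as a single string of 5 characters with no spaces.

Tracking allowed requests in the window:
  req#1 t=6ms: ALLOW
  req#2 t=6ms: ALLOW
  req#3 t=7ms: DENY
  req#4 t=8ms: DENY
  req#5 t=14ms: ALLOW

Answer: AADDA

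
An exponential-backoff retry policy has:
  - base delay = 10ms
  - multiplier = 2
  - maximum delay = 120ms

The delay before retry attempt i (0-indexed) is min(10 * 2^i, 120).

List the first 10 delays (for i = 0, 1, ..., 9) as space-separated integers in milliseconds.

Computing each delay:
  i=0: min(10*2^0, 120) = 10
  i=1: min(10*2^1, 120) = 20
  i=2: min(10*2^2, 120) = 40
  i=3: min(10*2^3, 120) = 80
  i=4: min(10*2^4, 120) = 120
  i=5: min(10*2^5, 120) = 120
  i=6: min(10*2^6, 120) = 120
  i=7: min(10*2^7, 120) = 120
  i=8: min(10*2^8, 120) = 120
  i=9: min(10*2^9, 120) = 120

Answer: 10 20 40 80 120 120 120 120 120 120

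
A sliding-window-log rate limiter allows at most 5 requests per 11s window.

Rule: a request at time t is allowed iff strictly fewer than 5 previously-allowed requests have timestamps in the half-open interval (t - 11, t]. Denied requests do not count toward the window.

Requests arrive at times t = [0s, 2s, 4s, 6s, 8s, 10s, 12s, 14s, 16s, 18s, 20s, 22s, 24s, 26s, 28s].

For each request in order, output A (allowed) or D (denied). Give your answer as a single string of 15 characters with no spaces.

Tracking allowed requests in the window:
  req#1 t=0s: ALLOW
  req#2 t=2s: ALLOW
  req#3 t=4s: ALLOW
  req#4 t=6s: ALLOW
  req#5 t=8s: ALLOW
  req#6 t=10s: DENY
  req#7 t=12s: ALLOW
  req#8 t=14s: ALLOW
  req#9 t=16s: ALLOW
  req#10 t=18s: ALLOW
  req#11 t=20s: ALLOW
  req#12 t=22s: DENY
  req#13 t=24s: ALLOW
  req#14 t=26s: ALLOW
  req#15 t=28s: ALLOW

Answer: AAAAADAAAAADAAA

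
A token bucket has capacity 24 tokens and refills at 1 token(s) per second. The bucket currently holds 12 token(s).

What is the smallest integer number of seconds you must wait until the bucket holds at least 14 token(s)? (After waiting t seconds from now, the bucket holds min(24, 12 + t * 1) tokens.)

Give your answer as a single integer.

Need 12 + t * 1 >= 14, so t >= 2/1.
Smallest integer t = ceil(2/1) = 2.

Answer: 2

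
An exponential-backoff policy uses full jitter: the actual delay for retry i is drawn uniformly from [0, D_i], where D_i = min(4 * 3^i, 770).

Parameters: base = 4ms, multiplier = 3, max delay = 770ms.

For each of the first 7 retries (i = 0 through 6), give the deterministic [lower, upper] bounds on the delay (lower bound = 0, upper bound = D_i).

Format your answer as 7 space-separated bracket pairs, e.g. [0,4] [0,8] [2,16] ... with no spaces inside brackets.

Answer: [0,4] [0,12] [0,36] [0,108] [0,324] [0,770] [0,770]

Derivation:
Computing bounds per retry:
  i=0: D_i=min(4*3^0,770)=4, bounds=[0,4]
  i=1: D_i=min(4*3^1,770)=12, bounds=[0,12]
  i=2: D_i=min(4*3^2,770)=36, bounds=[0,36]
  i=3: D_i=min(4*3^3,770)=108, bounds=[0,108]
  i=4: D_i=min(4*3^4,770)=324, bounds=[0,324]
  i=5: D_i=min(4*3^5,770)=770, bounds=[0,770]
  i=6: D_i=min(4*3^6,770)=770, bounds=[0,770]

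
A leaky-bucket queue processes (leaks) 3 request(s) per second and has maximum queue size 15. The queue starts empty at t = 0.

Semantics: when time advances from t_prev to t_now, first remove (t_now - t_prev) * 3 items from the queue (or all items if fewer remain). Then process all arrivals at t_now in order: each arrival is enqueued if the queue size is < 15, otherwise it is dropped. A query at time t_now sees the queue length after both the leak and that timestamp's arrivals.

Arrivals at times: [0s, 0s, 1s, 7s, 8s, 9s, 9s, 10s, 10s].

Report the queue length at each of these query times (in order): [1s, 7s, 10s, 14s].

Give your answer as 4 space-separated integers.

Queue lengths at query times:
  query t=1s: backlog = 1
  query t=7s: backlog = 1
  query t=10s: backlog = 2
  query t=14s: backlog = 0

Answer: 1 1 2 0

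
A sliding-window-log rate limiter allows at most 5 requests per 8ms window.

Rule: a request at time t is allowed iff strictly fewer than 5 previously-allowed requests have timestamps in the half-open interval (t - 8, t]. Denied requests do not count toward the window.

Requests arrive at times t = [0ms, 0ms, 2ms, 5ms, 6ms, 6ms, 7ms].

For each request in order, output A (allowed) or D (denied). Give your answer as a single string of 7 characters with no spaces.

Tracking allowed requests in the window:
  req#1 t=0ms: ALLOW
  req#2 t=0ms: ALLOW
  req#3 t=2ms: ALLOW
  req#4 t=5ms: ALLOW
  req#5 t=6ms: ALLOW
  req#6 t=6ms: DENY
  req#7 t=7ms: DENY

Answer: AAAAADD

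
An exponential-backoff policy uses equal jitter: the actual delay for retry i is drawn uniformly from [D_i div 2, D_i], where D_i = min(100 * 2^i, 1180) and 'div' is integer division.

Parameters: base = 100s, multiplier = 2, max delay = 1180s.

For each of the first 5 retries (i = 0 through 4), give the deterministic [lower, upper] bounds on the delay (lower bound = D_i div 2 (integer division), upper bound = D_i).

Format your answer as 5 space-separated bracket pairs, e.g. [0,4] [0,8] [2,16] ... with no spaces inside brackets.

Answer: [50,100] [100,200] [200,400] [400,800] [590,1180]

Derivation:
Computing bounds per retry:
  i=0: D_i=min(100*2^0,1180)=100, bounds=[50,100]
  i=1: D_i=min(100*2^1,1180)=200, bounds=[100,200]
  i=2: D_i=min(100*2^2,1180)=400, bounds=[200,400]
  i=3: D_i=min(100*2^3,1180)=800, bounds=[400,800]
  i=4: D_i=min(100*2^4,1180)=1180, bounds=[590,1180]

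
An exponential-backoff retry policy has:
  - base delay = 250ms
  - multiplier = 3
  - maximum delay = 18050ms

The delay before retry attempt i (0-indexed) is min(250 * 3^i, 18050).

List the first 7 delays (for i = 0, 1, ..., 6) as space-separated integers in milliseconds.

Computing each delay:
  i=0: min(250*3^0, 18050) = 250
  i=1: min(250*3^1, 18050) = 750
  i=2: min(250*3^2, 18050) = 2250
  i=3: min(250*3^3, 18050) = 6750
  i=4: min(250*3^4, 18050) = 18050
  i=5: min(250*3^5, 18050) = 18050
  i=6: min(250*3^6, 18050) = 18050

Answer: 250 750 2250 6750 18050 18050 18050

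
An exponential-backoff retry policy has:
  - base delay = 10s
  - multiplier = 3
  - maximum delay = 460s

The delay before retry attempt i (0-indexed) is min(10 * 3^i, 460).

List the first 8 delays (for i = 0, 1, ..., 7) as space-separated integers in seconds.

Answer: 10 30 90 270 460 460 460 460

Derivation:
Computing each delay:
  i=0: min(10*3^0, 460) = 10
  i=1: min(10*3^1, 460) = 30
  i=2: min(10*3^2, 460) = 90
  i=3: min(10*3^3, 460) = 270
  i=4: min(10*3^4, 460) = 460
  i=5: min(10*3^5, 460) = 460
  i=6: min(10*3^6, 460) = 460
  i=7: min(10*3^7, 460) = 460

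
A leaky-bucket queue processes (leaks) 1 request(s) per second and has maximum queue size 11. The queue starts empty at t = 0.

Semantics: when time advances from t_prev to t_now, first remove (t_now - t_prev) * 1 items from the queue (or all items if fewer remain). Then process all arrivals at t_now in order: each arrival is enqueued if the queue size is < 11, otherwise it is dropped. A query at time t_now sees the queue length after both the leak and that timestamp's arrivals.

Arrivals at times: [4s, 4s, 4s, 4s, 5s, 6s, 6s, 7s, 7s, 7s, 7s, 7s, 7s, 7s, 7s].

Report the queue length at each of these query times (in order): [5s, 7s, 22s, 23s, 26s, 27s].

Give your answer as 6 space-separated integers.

Answer: 4 11 0 0 0 0

Derivation:
Queue lengths at query times:
  query t=5s: backlog = 4
  query t=7s: backlog = 11
  query t=22s: backlog = 0
  query t=23s: backlog = 0
  query t=26s: backlog = 0
  query t=27s: backlog = 0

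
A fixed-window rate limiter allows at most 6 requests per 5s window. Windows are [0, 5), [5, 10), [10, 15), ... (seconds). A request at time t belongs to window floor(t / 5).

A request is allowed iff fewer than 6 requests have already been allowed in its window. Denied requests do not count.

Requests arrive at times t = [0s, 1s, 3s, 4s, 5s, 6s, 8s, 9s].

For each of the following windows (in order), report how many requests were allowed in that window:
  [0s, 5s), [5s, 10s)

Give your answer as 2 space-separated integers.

Answer: 4 4

Derivation:
Processing requests:
  req#1 t=0s (window 0): ALLOW
  req#2 t=1s (window 0): ALLOW
  req#3 t=3s (window 0): ALLOW
  req#4 t=4s (window 0): ALLOW
  req#5 t=5s (window 1): ALLOW
  req#6 t=6s (window 1): ALLOW
  req#7 t=8s (window 1): ALLOW
  req#8 t=9s (window 1): ALLOW

Allowed counts by window: 4 4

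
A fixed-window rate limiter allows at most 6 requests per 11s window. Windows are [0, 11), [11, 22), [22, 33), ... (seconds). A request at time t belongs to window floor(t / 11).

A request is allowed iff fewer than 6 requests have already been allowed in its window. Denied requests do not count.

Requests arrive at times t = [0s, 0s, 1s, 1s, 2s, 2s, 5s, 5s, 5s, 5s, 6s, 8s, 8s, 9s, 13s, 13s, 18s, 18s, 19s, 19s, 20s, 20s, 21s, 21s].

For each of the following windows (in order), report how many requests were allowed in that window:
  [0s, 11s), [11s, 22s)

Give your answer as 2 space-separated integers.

Processing requests:
  req#1 t=0s (window 0): ALLOW
  req#2 t=0s (window 0): ALLOW
  req#3 t=1s (window 0): ALLOW
  req#4 t=1s (window 0): ALLOW
  req#5 t=2s (window 0): ALLOW
  req#6 t=2s (window 0): ALLOW
  req#7 t=5s (window 0): DENY
  req#8 t=5s (window 0): DENY
  req#9 t=5s (window 0): DENY
  req#10 t=5s (window 0): DENY
  req#11 t=6s (window 0): DENY
  req#12 t=8s (window 0): DENY
  req#13 t=8s (window 0): DENY
  req#14 t=9s (window 0): DENY
  req#15 t=13s (window 1): ALLOW
  req#16 t=13s (window 1): ALLOW
  req#17 t=18s (window 1): ALLOW
  req#18 t=18s (window 1): ALLOW
  req#19 t=19s (window 1): ALLOW
  req#20 t=19s (window 1): ALLOW
  req#21 t=20s (window 1): DENY
  req#22 t=20s (window 1): DENY
  req#23 t=21s (window 1): DENY
  req#24 t=21s (window 1): DENY

Allowed counts by window: 6 6

Answer: 6 6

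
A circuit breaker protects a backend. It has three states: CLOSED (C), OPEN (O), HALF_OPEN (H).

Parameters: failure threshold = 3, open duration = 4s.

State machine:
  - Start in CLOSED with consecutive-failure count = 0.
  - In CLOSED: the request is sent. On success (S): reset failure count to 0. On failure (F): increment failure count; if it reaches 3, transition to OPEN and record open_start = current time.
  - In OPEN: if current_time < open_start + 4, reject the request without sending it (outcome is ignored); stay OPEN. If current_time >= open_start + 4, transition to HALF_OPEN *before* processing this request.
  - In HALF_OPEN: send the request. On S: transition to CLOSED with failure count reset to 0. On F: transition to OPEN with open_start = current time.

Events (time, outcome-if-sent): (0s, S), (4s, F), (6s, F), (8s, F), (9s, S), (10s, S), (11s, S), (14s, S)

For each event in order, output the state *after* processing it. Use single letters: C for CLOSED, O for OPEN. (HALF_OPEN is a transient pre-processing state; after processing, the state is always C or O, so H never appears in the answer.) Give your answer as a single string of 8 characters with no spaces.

State after each event:
  event#1 t=0s outcome=S: state=CLOSED
  event#2 t=4s outcome=F: state=CLOSED
  event#3 t=6s outcome=F: state=CLOSED
  event#4 t=8s outcome=F: state=OPEN
  event#5 t=9s outcome=S: state=OPEN
  event#6 t=10s outcome=S: state=OPEN
  event#7 t=11s outcome=S: state=OPEN
  event#8 t=14s outcome=S: state=CLOSED

Answer: CCCOOOOC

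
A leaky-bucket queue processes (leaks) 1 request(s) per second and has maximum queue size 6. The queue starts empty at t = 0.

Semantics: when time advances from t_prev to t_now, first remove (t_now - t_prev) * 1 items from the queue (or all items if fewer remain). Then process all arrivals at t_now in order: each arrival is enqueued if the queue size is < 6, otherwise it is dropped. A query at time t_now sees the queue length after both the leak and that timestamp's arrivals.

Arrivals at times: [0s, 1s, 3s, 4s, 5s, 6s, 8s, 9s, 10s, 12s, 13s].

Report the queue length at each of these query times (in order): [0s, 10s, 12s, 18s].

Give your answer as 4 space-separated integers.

Queue lengths at query times:
  query t=0s: backlog = 1
  query t=10s: backlog = 1
  query t=12s: backlog = 1
  query t=18s: backlog = 0

Answer: 1 1 1 0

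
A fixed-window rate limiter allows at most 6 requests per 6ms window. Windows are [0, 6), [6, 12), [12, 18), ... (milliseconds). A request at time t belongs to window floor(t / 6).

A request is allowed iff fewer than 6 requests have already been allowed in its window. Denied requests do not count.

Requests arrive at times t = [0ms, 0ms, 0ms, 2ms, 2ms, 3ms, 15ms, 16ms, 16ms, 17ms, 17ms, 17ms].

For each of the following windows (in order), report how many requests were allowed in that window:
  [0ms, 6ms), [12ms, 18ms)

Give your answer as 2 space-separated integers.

Processing requests:
  req#1 t=0ms (window 0): ALLOW
  req#2 t=0ms (window 0): ALLOW
  req#3 t=0ms (window 0): ALLOW
  req#4 t=2ms (window 0): ALLOW
  req#5 t=2ms (window 0): ALLOW
  req#6 t=3ms (window 0): ALLOW
  req#7 t=15ms (window 2): ALLOW
  req#8 t=16ms (window 2): ALLOW
  req#9 t=16ms (window 2): ALLOW
  req#10 t=17ms (window 2): ALLOW
  req#11 t=17ms (window 2): ALLOW
  req#12 t=17ms (window 2): ALLOW

Allowed counts by window: 6 6

Answer: 6 6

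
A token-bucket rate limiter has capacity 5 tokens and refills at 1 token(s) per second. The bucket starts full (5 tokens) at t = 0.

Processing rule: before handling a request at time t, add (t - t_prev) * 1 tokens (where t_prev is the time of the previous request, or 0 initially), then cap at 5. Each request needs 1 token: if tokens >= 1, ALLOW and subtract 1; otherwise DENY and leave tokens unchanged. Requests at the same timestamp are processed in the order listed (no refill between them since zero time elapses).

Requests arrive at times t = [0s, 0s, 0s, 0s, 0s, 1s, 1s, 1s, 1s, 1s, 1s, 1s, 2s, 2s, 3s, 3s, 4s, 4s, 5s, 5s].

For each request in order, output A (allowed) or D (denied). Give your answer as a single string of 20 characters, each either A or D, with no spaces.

Simulating step by step:
  req#1 t=0s: ALLOW
  req#2 t=0s: ALLOW
  req#3 t=0s: ALLOW
  req#4 t=0s: ALLOW
  req#5 t=0s: ALLOW
  req#6 t=1s: ALLOW
  req#7 t=1s: DENY
  req#8 t=1s: DENY
  req#9 t=1s: DENY
  req#10 t=1s: DENY
  req#11 t=1s: DENY
  req#12 t=1s: DENY
  req#13 t=2s: ALLOW
  req#14 t=2s: DENY
  req#15 t=3s: ALLOW
  req#16 t=3s: DENY
  req#17 t=4s: ALLOW
  req#18 t=4s: DENY
  req#19 t=5s: ALLOW
  req#20 t=5s: DENY

Answer: AAAAAADDDDDDADADADAD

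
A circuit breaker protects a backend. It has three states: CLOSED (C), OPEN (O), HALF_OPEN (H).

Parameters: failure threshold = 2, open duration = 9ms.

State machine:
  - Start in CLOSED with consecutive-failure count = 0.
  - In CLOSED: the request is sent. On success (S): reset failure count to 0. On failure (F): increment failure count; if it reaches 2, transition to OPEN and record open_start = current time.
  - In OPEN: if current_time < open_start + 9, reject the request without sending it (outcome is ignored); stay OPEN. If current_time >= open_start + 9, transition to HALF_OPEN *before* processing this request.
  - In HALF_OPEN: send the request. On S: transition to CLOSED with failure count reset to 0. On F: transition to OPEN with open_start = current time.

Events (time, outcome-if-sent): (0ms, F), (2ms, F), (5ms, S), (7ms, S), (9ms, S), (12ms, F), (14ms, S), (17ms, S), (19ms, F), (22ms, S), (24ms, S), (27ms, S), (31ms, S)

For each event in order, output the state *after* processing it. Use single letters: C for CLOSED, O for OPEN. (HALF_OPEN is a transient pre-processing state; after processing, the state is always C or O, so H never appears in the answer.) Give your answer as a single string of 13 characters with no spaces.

State after each event:
  event#1 t=0ms outcome=F: state=CLOSED
  event#2 t=2ms outcome=F: state=OPEN
  event#3 t=5ms outcome=S: state=OPEN
  event#4 t=7ms outcome=S: state=OPEN
  event#5 t=9ms outcome=S: state=OPEN
  event#6 t=12ms outcome=F: state=OPEN
  event#7 t=14ms outcome=S: state=OPEN
  event#8 t=17ms outcome=S: state=OPEN
  event#9 t=19ms outcome=F: state=OPEN
  event#10 t=22ms outcome=S: state=CLOSED
  event#11 t=24ms outcome=S: state=CLOSED
  event#12 t=27ms outcome=S: state=CLOSED
  event#13 t=31ms outcome=S: state=CLOSED

Answer: COOOOOOOOCCCC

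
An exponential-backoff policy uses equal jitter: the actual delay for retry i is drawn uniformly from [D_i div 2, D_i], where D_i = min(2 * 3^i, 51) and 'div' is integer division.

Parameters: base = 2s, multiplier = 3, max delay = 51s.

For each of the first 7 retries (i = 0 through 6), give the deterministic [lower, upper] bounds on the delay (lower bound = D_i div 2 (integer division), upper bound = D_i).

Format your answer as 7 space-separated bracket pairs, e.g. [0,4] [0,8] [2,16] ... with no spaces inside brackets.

Computing bounds per retry:
  i=0: D_i=min(2*3^0,51)=2, bounds=[1,2]
  i=1: D_i=min(2*3^1,51)=6, bounds=[3,6]
  i=2: D_i=min(2*3^2,51)=18, bounds=[9,18]
  i=3: D_i=min(2*3^3,51)=51, bounds=[25,51]
  i=4: D_i=min(2*3^4,51)=51, bounds=[25,51]
  i=5: D_i=min(2*3^5,51)=51, bounds=[25,51]
  i=6: D_i=min(2*3^6,51)=51, bounds=[25,51]

Answer: [1,2] [3,6] [9,18] [25,51] [25,51] [25,51] [25,51]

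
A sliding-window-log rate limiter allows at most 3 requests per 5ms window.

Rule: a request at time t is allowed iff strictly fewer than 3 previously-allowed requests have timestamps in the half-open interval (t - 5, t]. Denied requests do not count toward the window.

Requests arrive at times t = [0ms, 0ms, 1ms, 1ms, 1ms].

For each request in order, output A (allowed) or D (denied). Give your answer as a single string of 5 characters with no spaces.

Tracking allowed requests in the window:
  req#1 t=0ms: ALLOW
  req#2 t=0ms: ALLOW
  req#3 t=1ms: ALLOW
  req#4 t=1ms: DENY
  req#5 t=1ms: DENY

Answer: AAADD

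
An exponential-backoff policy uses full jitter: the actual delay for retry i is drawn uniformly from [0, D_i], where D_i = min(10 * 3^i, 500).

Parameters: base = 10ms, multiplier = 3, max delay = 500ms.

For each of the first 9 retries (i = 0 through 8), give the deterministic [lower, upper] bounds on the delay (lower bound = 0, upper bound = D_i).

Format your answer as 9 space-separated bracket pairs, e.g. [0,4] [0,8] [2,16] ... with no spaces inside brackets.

Answer: [0,10] [0,30] [0,90] [0,270] [0,500] [0,500] [0,500] [0,500] [0,500]

Derivation:
Computing bounds per retry:
  i=0: D_i=min(10*3^0,500)=10, bounds=[0,10]
  i=1: D_i=min(10*3^1,500)=30, bounds=[0,30]
  i=2: D_i=min(10*3^2,500)=90, bounds=[0,90]
  i=3: D_i=min(10*3^3,500)=270, bounds=[0,270]
  i=4: D_i=min(10*3^4,500)=500, bounds=[0,500]
  i=5: D_i=min(10*3^5,500)=500, bounds=[0,500]
  i=6: D_i=min(10*3^6,500)=500, bounds=[0,500]
  i=7: D_i=min(10*3^7,500)=500, bounds=[0,500]
  i=8: D_i=min(10*3^8,500)=500, bounds=[0,500]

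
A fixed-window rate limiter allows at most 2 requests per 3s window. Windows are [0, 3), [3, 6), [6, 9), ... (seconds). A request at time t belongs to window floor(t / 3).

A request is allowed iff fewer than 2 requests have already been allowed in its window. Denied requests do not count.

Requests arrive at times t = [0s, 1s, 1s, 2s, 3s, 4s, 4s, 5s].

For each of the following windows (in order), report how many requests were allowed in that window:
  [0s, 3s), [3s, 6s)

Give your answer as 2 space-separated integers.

Processing requests:
  req#1 t=0s (window 0): ALLOW
  req#2 t=1s (window 0): ALLOW
  req#3 t=1s (window 0): DENY
  req#4 t=2s (window 0): DENY
  req#5 t=3s (window 1): ALLOW
  req#6 t=4s (window 1): ALLOW
  req#7 t=4s (window 1): DENY
  req#8 t=5s (window 1): DENY

Allowed counts by window: 2 2

Answer: 2 2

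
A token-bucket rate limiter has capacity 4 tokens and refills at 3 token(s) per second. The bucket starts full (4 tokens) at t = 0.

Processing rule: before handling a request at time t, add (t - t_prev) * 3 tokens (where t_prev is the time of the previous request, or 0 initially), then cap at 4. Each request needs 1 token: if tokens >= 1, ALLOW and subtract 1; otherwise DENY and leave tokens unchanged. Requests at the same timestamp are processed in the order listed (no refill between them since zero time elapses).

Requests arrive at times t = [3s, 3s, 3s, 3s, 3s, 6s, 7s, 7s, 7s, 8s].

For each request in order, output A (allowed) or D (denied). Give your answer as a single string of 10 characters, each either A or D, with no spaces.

Answer: AAAADAAAAA

Derivation:
Simulating step by step:
  req#1 t=3s: ALLOW
  req#2 t=3s: ALLOW
  req#3 t=3s: ALLOW
  req#4 t=3s: ALLOW
  req#5 t=3s: DENY
  req#6 t=6s: ALLOW
  req#7 t=7s: ALLOW
  req#8 t=7s: ALLOW
  req#9 t=7s: ALLOW
  req#10 t=8s: ALLOW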